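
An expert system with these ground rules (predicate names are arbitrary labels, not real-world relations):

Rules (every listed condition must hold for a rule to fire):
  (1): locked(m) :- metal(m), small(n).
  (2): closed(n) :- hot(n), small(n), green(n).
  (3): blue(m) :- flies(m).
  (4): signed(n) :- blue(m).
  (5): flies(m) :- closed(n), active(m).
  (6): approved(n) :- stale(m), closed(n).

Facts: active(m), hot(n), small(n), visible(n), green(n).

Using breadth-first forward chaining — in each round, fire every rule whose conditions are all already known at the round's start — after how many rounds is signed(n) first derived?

Round 1 fires (2), giving closed(n).
Round 2 fires (5), giving flies(m).
Round 3 fires (3), giving blue(m).
Round 4 fires (4), giving signed(n).
signed(n) first appears in round 4.

4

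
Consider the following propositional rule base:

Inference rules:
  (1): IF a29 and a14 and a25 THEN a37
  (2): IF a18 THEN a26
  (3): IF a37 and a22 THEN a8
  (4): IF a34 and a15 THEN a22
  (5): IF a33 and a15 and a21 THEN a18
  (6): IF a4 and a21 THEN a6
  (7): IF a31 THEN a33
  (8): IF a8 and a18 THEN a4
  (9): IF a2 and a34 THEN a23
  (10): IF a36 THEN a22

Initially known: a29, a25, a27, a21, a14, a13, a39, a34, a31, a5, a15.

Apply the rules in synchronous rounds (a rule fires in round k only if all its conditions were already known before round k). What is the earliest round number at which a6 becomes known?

4

Round 1: (1) [IF a29 and a14 and a25 THEN a37]; (4) [IF a34 and a15 THEN a22]; (7) [IF a31 THEN a33]. New: a37, a22, a33.
Round 2: (3) [IF a37 and a22 THEN a8]; (5) [IF a33 and a15 and a21 THEN a18]. New: a8, a18.
Round 3: (2) [IF a18 THEN a26]; (8) [IF a8 and a18 THEN a4]. New: a26, a4.
Round 4: (6) [IF a4 and a21 THEN a6]. New: a6.
a6 first appears in round 4.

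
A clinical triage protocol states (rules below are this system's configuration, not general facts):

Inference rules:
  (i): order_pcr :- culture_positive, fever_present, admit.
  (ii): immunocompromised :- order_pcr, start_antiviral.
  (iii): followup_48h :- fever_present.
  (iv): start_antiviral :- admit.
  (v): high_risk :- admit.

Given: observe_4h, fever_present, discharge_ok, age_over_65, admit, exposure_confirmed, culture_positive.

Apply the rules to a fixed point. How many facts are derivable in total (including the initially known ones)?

12

Round 1 — (i), (iii), (iv), (v), derive order_pcr, followup_48h, start_antiviral, high_risk.
Round 2 — (ii), derive immunocompromised.
Closure: {admit, age_over_65, culture_positive, discharge_ok, exposure_confirmed, fever_present, followup_48h, high_risk, immunocompromised, observe_4h, order_pcr, start_antiviral} — 12 facts.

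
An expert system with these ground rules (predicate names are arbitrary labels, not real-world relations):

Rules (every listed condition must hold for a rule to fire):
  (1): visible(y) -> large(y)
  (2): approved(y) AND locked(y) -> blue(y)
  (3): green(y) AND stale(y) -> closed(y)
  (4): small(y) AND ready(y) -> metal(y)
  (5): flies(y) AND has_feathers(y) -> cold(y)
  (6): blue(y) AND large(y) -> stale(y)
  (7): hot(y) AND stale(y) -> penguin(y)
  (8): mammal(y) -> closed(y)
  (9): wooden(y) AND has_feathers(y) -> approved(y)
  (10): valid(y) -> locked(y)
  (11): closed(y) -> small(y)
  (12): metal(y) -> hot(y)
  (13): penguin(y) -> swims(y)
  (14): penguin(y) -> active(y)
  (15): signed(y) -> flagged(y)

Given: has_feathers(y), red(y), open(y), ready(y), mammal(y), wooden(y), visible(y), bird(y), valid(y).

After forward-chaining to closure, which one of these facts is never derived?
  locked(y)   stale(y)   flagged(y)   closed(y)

Round 1: (1) [visible(y) -> large(y)]; (8) [mammal(y) -> closed(y)]; (9) [wooden(y) AND has_feathers(y) -> approved(y)]; (10) [valid(y) -> locked(y)]. Adds large(y), closed(y), approved(y), locked(y).
Round 2: (2) [approved(y) AND locked(y) -> blue(y)]; (11) [closed(y) -> small(y)]. Adds blue(y), small(y).
Round 3: (4) [small(y) AND ready(y) -> metal(y)]; (6) [blue(y) AND large(y) -> stale(y)]. Adds metal(y), stale(y).
Round 4: (12) [metal(y) -> hot(y)]. Adds hot(y).
Round 5: (7) [hot(y) AND stale(y) -> penguin(y)]. Adds penguin(y).
Round 6: (13) [penguin(y) -> swims(y)]; (14) [penguin(y) -> active(y)]. Adds swims(y), active(y).
Derived: stale(y) (round 3), locked(y) (round 1), closed(y) (round 1). flagged(y) never appears in any round.

flagged(y)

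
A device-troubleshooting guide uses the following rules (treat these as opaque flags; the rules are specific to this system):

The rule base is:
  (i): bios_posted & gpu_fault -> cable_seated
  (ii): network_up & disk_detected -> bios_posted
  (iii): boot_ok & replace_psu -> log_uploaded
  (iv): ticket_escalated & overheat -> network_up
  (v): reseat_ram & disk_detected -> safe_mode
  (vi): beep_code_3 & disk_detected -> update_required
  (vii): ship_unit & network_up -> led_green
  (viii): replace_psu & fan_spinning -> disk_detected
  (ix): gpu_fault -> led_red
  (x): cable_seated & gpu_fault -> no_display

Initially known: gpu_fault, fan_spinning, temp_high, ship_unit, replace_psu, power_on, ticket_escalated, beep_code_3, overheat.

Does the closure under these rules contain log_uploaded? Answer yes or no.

no

Round 1: (iv) [ticket_escalated & overheat -> network_up]; (viii) [replace_psu & fan_spinning -> disk_detected]; (ix) [gpu_fault -> led_red]. New: network_up, disk_detected, led_red.
Round 2: (ii) [network_up & disk_detected -> bios_posted]; (vi) [beep_code_3 & disk_detected -> update_required]; (vii) [ship_unit & network_up -> led_green]. New: bios_posted, update_required, led_green.
Round 3: (i) [bios_posted & gpu_fault -> cable_seated]. New: cable_seated.
Round 4: (x) [cable_seated & gpu_fault -> no_display]. New: no_display.
Fixed point reached. log_uploaded is concluded only by (iii); (iii) needs boot_ok (never derived).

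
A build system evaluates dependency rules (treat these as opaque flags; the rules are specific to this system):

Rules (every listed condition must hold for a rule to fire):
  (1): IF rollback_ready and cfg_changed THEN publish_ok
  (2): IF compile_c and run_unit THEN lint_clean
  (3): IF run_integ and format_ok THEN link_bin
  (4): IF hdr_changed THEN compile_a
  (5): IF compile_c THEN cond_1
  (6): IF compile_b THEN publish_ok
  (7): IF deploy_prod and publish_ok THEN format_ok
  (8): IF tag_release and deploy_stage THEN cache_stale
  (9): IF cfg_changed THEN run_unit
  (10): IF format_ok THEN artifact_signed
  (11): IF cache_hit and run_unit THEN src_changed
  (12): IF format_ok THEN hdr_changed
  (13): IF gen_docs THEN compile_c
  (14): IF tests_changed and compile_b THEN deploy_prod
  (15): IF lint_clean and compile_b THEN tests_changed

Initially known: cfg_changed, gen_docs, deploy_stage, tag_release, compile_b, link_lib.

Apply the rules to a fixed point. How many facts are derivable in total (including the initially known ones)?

18

Round 1: (6) [IF compile_b THEN publish_ok]; (8) [IF tag_release and deploy_stage THEN cache_stale]; (9) [IF cfg_changed THEN run_unit]; (13) [IF gen_docs THEN compile_c]. New: publish_ok, cache_stale, run_unit, compile_c.
Round 2: (2) [IF compile_c and run_unit THEN lint_clean]; (5) [IF compile_c THEN cond_1]. New: lint_clean, cond_1.
Round 3: (15) [IF lint_clean and compile_b THEN tests_changed]. New: tests_changed.
Round 4: (14) [IF tests_changed and compile_b THEN deploy_prod]. New: deploy_prod.
Round 5: (7) [IF deploy_prod and publish_ok THEN format_ok]. New: format_ok.
Round 6: (10) [IF format_ok THEN artifact_signed]; (12) [IF format_ok THEN hdr_changed]. New: artifact_signed, hdr_changed.
Round 7: (4) [IF hdr_changed THEN compile_a]. New: compile_a.
Closure: {artifact_signed, cache_stale, cfg_changed, compile_a, compile_b, compile_c, cond_1, deploy_prod, deploy_stage, format_ok, gen_docs, hdr_changed, link_lib, lint_clean, publish_ok, run_unit, tag_release, tests_changed} — 18 facts.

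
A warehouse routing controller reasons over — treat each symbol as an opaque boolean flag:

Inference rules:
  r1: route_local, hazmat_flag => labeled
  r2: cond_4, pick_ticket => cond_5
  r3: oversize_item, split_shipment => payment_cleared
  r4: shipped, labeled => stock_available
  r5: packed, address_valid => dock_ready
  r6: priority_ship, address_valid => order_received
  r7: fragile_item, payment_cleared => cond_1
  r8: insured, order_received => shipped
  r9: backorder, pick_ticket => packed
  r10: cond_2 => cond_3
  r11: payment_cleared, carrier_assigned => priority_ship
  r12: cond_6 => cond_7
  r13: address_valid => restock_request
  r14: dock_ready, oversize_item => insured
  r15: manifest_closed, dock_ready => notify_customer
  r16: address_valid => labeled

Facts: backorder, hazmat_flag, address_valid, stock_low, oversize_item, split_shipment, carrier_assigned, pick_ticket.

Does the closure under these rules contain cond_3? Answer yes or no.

no

Round 1: r3 [oversize_item, split_shipment => payment_cleared]; r9 [backorder, pick_ticket => packed]; r13 [address_valid => restock_request]; r16 [address_valid => labeled]. New: payment_cleared, packed, restock_request, labeled.
Round 2: r5 [packed, address_valid => dock_ready]; r11 [payment_cleared, carrier_assigned => priority_ship]. New: dock_ready, priority_ship.
Round 3: r6 [priority_ship, address_valid => order_received]; r14 [dock_ready, oversize_item => insured]. New: order_received, insured.
Round 4: r8 [insured, order_received => shipped]. New: shipped.
Round 5: r4 [shipped, labeled => stock_available]. New: stock_available.
Fixed point reached. cond_3 is concluded only by r10; r10 needs cond_2 (never derived).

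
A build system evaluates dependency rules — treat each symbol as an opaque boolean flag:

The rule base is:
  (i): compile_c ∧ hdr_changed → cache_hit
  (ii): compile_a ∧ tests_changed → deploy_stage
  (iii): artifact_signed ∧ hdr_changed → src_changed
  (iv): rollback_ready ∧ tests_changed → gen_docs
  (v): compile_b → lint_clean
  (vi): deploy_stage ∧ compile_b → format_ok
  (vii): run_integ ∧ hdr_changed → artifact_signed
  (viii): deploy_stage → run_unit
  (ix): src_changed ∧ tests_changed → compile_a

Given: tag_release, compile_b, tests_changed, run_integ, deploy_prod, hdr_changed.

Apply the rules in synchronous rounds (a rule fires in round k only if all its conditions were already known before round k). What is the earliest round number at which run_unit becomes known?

Round 1 — (v), (vii), derive lint_clean, artifact_signed.
Round 2 — (iii), derive src_changed.
Round 3 — (ix), derive compile_a.
Round 4 — (ii), derive deploy_stage.
Round 5 — (vi), (viii), derive format_ok, run_unit.
run_unit first appears in round 5.

5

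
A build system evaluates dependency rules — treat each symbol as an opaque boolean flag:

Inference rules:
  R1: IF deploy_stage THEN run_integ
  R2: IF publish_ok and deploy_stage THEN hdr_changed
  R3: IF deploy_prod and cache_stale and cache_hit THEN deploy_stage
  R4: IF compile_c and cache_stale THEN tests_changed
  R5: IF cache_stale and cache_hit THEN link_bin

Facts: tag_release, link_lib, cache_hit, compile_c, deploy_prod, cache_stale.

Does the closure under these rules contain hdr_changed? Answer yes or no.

no

Round 1: R3 [IF deploy_prod and cache_stale and cache_hit THEN deploy_stage]; R4 [IF compile_c and cache_stale THEN tests_changed]; R5 [IF cache_stale and cache_hit THEN link_bin]. Adds deploy_stage, tests_changed, link_bin.
Round 2: R1 [IF deploy_stage THEN run_integ]. Adds run_integ.
Fixed point reached. hdr_changed is concluded only by R2; R2 needs publish_ok (never derived).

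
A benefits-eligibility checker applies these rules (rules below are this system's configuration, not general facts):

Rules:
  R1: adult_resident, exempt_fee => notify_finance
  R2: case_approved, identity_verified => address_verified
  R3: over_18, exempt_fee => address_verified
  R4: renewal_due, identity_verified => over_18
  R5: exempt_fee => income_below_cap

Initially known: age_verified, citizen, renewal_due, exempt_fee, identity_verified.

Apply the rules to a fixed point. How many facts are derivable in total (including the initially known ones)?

8

Round 1 fires R4, R5, giving over_18, income_below_cap.
Round 2 fires R3, giving address_verified.
Closure: {address_verified, age_verified, citizen, exempt_fee, identity_verified, income_below_cap, over_18, renewal_due} — 8 facts.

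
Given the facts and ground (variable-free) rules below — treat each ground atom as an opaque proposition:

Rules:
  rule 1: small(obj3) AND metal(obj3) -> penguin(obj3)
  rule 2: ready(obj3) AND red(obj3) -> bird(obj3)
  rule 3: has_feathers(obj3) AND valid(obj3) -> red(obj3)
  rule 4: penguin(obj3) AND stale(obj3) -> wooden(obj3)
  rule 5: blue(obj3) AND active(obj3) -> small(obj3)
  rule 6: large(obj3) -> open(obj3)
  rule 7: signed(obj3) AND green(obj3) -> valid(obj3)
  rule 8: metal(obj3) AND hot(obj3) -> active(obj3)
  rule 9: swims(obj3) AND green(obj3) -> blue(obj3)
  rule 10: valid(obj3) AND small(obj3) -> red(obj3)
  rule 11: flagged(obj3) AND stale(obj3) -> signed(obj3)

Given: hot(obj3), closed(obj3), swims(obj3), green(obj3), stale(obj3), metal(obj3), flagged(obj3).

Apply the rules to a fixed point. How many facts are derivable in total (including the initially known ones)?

Round 1 fires rule 8, rule 9, rule 11, giving active(obj3), blue(obj3), signed(obj3).
Round 2 fires rule 5, rule 7, giving small(obj3), valid(obj3).
Round 3 fires rule 1, rule 10, giving penguin(obj3), red(obj3).
Round 4 fires rule 4, giving wooden(obj3).
Closure: {active(obj3), blue(obj3), closed(obj3), flagged(obj3), green(obj3), hot(obj3), metal(obj3), penguin(obj3), red(obj3), signed(obj3), small(obj3), stale(obj3), swims(obj3), valid(obj3), wooden(obj3)} — 15 facts.

15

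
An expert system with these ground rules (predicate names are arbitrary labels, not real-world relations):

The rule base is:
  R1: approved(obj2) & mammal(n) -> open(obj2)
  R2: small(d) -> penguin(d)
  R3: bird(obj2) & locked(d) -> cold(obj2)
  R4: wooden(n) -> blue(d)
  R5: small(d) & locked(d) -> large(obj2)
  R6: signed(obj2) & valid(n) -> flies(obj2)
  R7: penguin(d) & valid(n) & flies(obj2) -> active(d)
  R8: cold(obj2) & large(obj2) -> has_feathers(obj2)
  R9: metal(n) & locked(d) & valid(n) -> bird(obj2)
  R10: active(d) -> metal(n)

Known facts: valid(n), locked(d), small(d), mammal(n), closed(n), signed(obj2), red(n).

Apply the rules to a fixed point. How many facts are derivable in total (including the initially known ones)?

15

Round 1: R2 [small(d) -> penguin(d)]; R5 [small(d) & locked(d) -> large(obj2)]; R6 [signed(obj2) & valid(n) -> flies(obj2)]. New: penguin(d), large(obj2), flies(obj2).
Round 2: R7 [penguin(d) & valid(n) & flies(obj2) -> active(d)]. New: active(d).
Round 3: R10 [active(d) -> metal(n)]. New: metal(n).
Round 4: R9 [metal(n) & locked(d) & valid(n) -> bird(obj2)]. New: bird(obj2).
Round 5: R3 [bird(obj2) & locked(d) -> cold(obj2)]. New: cold(obj2).
Round 6: R8 [cold(obj2) & large(obj2) -> has_feathers(obj2)]. New: has_feathers(obj2).
Closure: {active(d), bird(obj2), closed(n), cold(obj2), flies(obj2), has_feathers(obj2), large(obj2), locked(d), mammal(n), metal(n), penguin(d), red(n), signed(obj2), small(d), valid(n)} — 15 facts.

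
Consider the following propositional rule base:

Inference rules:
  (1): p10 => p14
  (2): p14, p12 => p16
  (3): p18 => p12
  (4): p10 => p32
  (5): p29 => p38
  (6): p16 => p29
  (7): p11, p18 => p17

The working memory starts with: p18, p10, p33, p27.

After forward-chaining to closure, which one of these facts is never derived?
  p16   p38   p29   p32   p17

p17

[1] (1) [p10 => p14]; (3) [p18 => p12]; (4) [p10 => p32]. ⇒ new: p14, p12, p32.
[2] (2) [p14, p12 => p16]. ⇒ new: p16.
[3] (6) [p16 => p29]. ⇒ new: p29.
[4] (5) [p29 => p38]. ⇒ new: p38.
Derived: p38 (round 4), p16 (round 2), p29 (round 3), p32 (round 1). p17 never appears in any round.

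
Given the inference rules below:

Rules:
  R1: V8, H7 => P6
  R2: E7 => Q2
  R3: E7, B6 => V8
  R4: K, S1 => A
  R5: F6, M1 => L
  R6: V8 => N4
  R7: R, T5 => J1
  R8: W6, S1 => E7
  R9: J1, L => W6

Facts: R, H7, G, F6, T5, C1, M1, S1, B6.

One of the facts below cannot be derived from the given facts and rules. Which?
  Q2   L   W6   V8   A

A

[1] R5 [F6, M1 => L]; R7 [R, T5 => J1]. ⇒ new: L, J1.
[2] R9 [J1, L => W6]. ⇒ new: W6.
[3] R8 [W6, S1 => E7]. ⇒ new: E7.
[4] R2 [E7 => Q2]; R3 [E7, B6 => V8]. ⇒ new: Q2, V8.
[5] R1 [V8, H7 => P6]; R6 [V8 => N4]. ⇒ new: P6, N4.
Derived: Q2 (round 4), L (round 1), V8 (round 4), W6 (round 2). A never appears in any round.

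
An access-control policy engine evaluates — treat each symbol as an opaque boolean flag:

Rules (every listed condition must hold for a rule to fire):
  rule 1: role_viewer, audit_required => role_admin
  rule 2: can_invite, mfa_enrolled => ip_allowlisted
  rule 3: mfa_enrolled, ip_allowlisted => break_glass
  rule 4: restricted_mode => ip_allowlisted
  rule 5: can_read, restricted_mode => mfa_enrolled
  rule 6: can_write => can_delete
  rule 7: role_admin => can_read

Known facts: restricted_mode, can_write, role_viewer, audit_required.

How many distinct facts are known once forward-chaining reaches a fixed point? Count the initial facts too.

10

Round 1 — rule 1, rule 4, rule 6, derive role_admin, ip_allowlisted, can_delete.
Round 2 — rule 7, derive can_read.
Round 3 — rule 5, derive mfa_enrolled.
Round 4 — rule 3, derive break_glass.
Closure: {audit_required, break_glass, can_delete, can_read, can_write, ip_allowlisted, mfa_enrolled, restricted_mode, role_admin, role_viewer} — 10 facts.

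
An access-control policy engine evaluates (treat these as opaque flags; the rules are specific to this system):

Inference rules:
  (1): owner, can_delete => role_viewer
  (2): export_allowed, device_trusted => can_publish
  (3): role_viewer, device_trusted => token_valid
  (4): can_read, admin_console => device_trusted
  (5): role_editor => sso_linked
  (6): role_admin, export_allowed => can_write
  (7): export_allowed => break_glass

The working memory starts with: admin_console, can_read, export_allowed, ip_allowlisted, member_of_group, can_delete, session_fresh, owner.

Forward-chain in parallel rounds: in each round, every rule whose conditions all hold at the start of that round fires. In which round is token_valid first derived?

2

[1] (1) [owner, can_delete => role_viewer]; (4) [can_read, admin_console => device_trusted]; (7) [export_allowed => break_glass]. ⇒ new: role_viewer, device_trusted, break_glass.
[2] (2) [export_allowed, device_trusted => can_publish]; (3) [role_viewer, device_trusted => token_valid]. ⇒ new: can_publish, token_valid.
token_valid first appears in round 2.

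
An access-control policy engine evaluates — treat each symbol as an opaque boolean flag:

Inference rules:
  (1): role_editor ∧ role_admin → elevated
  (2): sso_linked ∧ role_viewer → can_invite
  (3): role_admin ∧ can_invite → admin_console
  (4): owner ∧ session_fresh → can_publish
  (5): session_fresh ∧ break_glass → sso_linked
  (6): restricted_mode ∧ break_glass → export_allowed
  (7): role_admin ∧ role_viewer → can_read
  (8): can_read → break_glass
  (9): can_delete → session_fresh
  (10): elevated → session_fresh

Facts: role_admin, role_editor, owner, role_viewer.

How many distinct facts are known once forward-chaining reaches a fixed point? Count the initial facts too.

[1] (1) [role_editor ∧ role_admin → elevated]; (7) [role_admin ∧ role_viewer → can_read]. ⇒ new: elevated, can_read.
[2] (8) [can_read → break_glass]; (10) [elevated → session_fresh]. ⇒ new: break_glass, session_fresh.
[3] (4) [owner ∧ session_fresh → can_publish]; (5) [session_fresh ∧ break_glass → sso_linked]. ⇒ new: can_publish, sso_linked.
[4] (2) [sso_linked ∧ role_viewer → can_invite]. ⇒ new: can_invite.
[5] (3) [role_admin ∧ can_invite → admin_console]. ⇒ new: admin_console.
Closure: {admin_console, break_glass, can_invite, can_publish, can_read, elevated, owner, role_admin, role_editor, role_viewer, session_fresh, sso_linked} — 12 facts.

12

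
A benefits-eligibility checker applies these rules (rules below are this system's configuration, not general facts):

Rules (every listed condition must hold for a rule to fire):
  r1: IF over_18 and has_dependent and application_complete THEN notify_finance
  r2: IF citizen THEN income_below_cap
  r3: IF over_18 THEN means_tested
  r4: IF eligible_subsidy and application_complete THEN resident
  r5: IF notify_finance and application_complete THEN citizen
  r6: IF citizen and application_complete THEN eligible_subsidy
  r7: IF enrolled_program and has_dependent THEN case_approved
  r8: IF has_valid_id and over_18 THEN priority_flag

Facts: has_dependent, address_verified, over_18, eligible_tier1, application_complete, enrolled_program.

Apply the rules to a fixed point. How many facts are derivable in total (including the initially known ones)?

13

[1] r1 [IF over_18 and has_dependent and application_complete THEN notify_finance]; r3 [IF over_18 THEN means_tested]; r7 [IF enrolled_program and has_dependent THEN case_approved]. ⇒ new: notify_finance, means_tested, case_approved.
[2] r5 [IF notify_finance and application_complete THEN citizen]. ⇒ new: citizen.
[3] r2 [IF citizen THEN income_below_cap]; r6 [IF citizen and application_complete THEN eligible_subsidy]. ⇒ new: income_below_cap, eligible_subsidy.
[4] r4 [IF eligible_subsidy and application_complete THEN resident]. ⇒ new: resident.
Closure: {address_verified, application_complete, case_approved, citizen, eligible_subsidy, eligible_tier1, enrolled_program, has_dependent, income_below_cap, means_tested, notify_finance, over_18, resident} — 13 facts.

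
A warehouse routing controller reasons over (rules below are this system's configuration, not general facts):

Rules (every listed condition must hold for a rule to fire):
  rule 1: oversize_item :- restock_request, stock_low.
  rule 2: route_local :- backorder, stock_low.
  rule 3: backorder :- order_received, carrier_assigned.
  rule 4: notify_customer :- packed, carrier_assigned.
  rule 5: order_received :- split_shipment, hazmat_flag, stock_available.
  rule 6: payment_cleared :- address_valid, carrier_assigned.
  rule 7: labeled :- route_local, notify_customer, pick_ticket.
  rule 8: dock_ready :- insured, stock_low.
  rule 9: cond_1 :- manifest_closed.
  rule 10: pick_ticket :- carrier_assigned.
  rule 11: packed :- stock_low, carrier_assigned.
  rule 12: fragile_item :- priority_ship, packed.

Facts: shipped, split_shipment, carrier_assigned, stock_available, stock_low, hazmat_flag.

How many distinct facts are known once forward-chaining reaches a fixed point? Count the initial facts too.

13

[1] rule 5 [order_received :- split_shipment, hazmat_flag, stock_available.]; rule 10 [pick_ticket :- carrier_assigned.]; rule 11 [packed :- stock_low, carrier_assigned.]. ⇒ new: order_received, pick_ticket, packed.
[2] rule 3 [backorder :- order_received, carrier_assigned.]; rule 4 [notify_customer :- packed, carrier_assigned.]. ⇒ new: backorder, notify_customer.
[3] rule 2 [route_local :- backorder, stock_low.]. ⇒ new: route_local.
[4] rule 7 [labeled :- route_local, notify_customer, pick_ticket.]. ⇒ new: labeled.
Closure: {backorder, carrier_assigned, hazmat_flag, labeled, notify_customer, order_received, packed, pick_ticket, route_local, shipped, split_shipment, stock_available, stock_low} — 13 facts.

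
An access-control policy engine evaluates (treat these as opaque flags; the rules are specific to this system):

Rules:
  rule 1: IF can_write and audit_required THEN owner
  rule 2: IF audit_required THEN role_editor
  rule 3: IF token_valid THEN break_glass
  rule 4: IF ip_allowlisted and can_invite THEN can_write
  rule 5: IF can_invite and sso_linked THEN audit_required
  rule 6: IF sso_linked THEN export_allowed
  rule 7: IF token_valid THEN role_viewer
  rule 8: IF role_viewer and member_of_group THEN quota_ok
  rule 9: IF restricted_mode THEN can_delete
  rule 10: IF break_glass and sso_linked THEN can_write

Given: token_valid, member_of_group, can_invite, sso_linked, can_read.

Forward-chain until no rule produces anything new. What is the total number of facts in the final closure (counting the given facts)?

13

Round 1: rule 3 [IF token_valid THEN break_glass]; rule 5 [IF can_invite and sso_linked THEN audit_required]; rule 6 [IF sso_linked THEN export_allowed]; rule 7 [IF token_valid THEN role_viewer]. New: break_glass, audit_required, export_allowed, role_viewer.
Round 2: rule 2 [IF audit_required THEN role_editor]; rule 8 [IF role_viewer and member_of_group THEN quota_ok]; rule 10 [IF break_glass and sso_linked THEN can_write]. New: role_editor, quota_ok, can_write.
Round 3: rule 1 [IF can_write and audit_required THEN owner]. New: owner.
Closure: {audit_required, break_glass, can_invite, can_read, can_write, export_allowed, member_of_group, owner, quota_ok, role_editor, role_viewer, sso_linked, token_valid} — 13 facts.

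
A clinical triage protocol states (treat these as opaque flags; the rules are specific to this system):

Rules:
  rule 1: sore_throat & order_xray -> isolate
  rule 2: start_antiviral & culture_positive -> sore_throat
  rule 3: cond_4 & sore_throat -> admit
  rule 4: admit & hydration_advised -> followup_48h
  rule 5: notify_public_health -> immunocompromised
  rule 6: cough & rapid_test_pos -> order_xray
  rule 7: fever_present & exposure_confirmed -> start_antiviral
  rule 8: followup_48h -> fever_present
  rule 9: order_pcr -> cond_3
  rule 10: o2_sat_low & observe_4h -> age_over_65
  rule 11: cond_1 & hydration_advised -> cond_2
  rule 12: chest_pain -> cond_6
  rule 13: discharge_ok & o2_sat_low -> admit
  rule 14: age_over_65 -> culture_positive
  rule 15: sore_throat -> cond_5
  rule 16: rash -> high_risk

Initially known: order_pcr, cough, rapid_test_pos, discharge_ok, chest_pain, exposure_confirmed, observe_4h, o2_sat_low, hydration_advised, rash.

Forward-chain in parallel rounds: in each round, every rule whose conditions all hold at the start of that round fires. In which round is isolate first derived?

6

Round 1 fires rule 6, rule 9, rule 10, rule 12, rule 13, rule 16, giving order_xray, cond_3, age_over_65, cond_6, admit, high_risk.
Round 2 fires rule 4, rule 14, giving followup_48h, culture_positive.
Round 3 fires rule 8, giving fever_present.
Round 4 fires rule 7, giving start_antiviral.
Round 5 fires rule 2, giving sore_throat.
Round 6 fires rule 1, rule 15, giving isolate, cond_5.
isolate first appears in round 6.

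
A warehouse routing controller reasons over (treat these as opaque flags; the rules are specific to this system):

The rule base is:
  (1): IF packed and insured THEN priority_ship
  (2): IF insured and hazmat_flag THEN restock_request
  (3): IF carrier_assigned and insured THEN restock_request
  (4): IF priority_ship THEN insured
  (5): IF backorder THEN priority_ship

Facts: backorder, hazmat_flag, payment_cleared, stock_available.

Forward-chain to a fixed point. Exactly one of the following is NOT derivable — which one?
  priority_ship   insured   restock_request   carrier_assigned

Round 1 — (5), derive priority_ship.
Round 2 — (4), derive insured.
Round 3 — (2), derive restock_request.
Derived: priority_ship (round 1), insured (round 2), restock_request (round 3). carrier_assigned never appears in any round.

carrier_assigned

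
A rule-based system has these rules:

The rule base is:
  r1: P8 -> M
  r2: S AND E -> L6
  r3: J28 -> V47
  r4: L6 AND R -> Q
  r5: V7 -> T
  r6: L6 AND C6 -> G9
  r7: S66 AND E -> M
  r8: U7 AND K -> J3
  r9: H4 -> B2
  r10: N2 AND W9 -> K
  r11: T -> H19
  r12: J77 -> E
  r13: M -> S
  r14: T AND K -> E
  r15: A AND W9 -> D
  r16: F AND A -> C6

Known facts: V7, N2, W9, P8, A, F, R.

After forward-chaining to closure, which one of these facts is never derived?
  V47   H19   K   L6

V47

Round 1 — r1, r5, r10, r15, r16, derive M, T, K, D, C6.
Round 2 — r11, r13, r14, derive H19, S, E.
Round 3 — r2, derive L6.
Round 4 — r4, r6, derive Q, G9.
Derived: K (round 1), L6 (round 3), H19 (round 2). V47 never appears in any round.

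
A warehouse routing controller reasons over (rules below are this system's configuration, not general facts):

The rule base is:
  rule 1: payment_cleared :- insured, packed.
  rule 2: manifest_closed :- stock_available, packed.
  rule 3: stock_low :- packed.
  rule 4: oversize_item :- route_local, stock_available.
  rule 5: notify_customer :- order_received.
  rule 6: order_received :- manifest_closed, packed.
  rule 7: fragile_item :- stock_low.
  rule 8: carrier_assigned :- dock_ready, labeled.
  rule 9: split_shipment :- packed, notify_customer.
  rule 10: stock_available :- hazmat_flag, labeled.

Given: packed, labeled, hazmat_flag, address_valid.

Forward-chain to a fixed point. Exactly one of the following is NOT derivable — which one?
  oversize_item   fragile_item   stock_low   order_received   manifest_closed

oversize_item

[1] rule 3 [stock_low :- packed.]; rule 10 [stock_available :- hazmat_flag, labeled.]. ⇒ new: stock_low, stock_available.
[2] rule 2 [manifest_closed :- stock_available, packed.]; rule 7 [fragile_item :- stock_low.]. ⇒ new: manifest_closed, fragile_item.
[3] rule 6 [order_received :- manifest_closed, packed.]. ⇒ new: order_received.
[4] rule 5 [notify_customer :- order_received.]. ⇒ new: notify_customer.
[5] rule 9 [split_shipment :- packed, notify_customer.]. ⇒ new: split_shipment.
Derived: order_received (round 3), manifest_closed (round 2), fragile_item (round 2), stock_low (round 1). oversize_item never appears in any round.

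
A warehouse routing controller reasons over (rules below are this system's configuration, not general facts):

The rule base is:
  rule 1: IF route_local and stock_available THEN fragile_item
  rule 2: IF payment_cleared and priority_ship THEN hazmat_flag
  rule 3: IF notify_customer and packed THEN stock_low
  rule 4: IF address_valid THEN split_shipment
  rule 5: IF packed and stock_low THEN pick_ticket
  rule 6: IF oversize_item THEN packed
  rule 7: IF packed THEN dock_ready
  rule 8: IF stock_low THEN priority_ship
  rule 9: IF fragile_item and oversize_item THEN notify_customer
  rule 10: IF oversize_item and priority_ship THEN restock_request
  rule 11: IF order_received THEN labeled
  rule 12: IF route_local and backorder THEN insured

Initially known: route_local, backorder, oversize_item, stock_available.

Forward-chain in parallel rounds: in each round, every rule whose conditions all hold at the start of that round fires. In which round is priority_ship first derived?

Round 1 — rule 1, rule 6, rule 12, derive fragile_item, packed, insured.
Round 2 — rule 7, rule 9, derive dock_ready, notify_customer.
Round 3 — rule 3, derive stock_low.
Round 4 — rule 5, rule 8, derive pick_ticket, priority_ship.
priority_ship first appears in round 4.

4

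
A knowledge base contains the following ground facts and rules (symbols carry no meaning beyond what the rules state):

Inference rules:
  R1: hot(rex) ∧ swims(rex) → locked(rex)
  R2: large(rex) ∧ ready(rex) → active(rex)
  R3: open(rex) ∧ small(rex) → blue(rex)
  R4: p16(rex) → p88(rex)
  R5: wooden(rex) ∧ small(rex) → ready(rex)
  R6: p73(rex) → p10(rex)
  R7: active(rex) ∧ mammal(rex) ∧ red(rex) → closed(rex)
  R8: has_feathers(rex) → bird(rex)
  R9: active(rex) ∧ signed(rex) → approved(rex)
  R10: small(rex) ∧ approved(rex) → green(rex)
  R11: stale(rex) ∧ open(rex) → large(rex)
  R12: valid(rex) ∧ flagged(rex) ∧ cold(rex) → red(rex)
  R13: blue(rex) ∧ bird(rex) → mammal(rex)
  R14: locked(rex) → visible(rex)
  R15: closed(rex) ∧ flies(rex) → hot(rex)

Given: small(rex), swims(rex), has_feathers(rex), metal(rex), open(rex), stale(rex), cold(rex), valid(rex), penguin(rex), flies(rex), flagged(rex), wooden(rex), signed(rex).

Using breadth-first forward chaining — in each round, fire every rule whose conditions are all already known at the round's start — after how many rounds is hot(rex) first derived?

[1] R3 [open(rex) ∧ small(rex) → blue(rex)]; R5 [wooden(rex) ∧ small(rex) → ready(rex)]; R8 [has_feathers(rex) → bird(rex)]; R11 [stale(rex) ∧ open(rex) → large(rex)]; R12 [valid(rex) ∧ flagged(rex) ∧ cold(rex) → red(rex)]. ⇒ new: blue(rex), ready(rex), bird(rex), large(rex), red(rex).
[2] R2 [large(rex) ∧ ready(rex) → active(rex)]; R13 [blue(rex) ∧ bird(rex) → mammal(rex)]. ⇒ new: active(rex), mammal(rex).
[3] R7 [active(rex) ∧ mammal(rex) ∧ red(rex) → closed(rex)]; R9 [active(rex) ∧ signed(rex) → approved(rex)]. ⇒ new: closed(rex), approved(rex).
[4] R10 [small(rex) ∧ approved(rex) → green(rex)]; R15 [closed(rex) ∧ flies(rex) → hot(rex)]. ⇒ new: green(rex), hot(rex).
hot(rex) first appears in round 4.

4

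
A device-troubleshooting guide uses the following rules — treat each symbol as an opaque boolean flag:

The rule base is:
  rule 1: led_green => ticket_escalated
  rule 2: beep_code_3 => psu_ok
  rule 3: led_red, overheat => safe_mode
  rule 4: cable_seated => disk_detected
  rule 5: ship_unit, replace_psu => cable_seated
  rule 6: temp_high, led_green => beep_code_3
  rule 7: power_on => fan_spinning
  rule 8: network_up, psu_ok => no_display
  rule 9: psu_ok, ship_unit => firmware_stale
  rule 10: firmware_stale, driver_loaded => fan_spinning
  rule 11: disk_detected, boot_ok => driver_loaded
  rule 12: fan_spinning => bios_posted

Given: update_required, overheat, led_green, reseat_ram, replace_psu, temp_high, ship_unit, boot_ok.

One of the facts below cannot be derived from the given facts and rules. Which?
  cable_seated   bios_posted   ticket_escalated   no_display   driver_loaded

no_display

Round 1 fires rule 1, rule 5, rule 6, giving ticket_escalated, cable_seated, beep_code_3.
Round 2 fires rule 2, rule 4, giving psu_ok, disk_detected.
Round 3 fires rule 9, rule 11, giving firmware_stale, driver_loaded.
Round 4 fires rule 10, giving fan_spinning.
Round 5 fires rule 12, giving bios_posted.
Derived: ticket_escalated (round 1), cable_seated (round 1), driver_loaded (round 3), bios_posted (round 5). no_display never appears in any round.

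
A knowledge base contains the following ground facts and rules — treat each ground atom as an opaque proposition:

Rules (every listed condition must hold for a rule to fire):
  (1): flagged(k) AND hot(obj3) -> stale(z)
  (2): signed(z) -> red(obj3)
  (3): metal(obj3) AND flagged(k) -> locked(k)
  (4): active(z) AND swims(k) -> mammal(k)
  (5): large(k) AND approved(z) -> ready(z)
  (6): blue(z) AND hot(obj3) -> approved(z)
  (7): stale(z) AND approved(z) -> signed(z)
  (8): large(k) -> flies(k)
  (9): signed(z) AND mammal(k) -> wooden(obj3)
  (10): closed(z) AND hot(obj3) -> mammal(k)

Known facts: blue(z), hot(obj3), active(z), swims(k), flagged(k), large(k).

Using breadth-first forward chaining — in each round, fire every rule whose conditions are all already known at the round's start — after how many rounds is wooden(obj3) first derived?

3

Round 1 — (1), (4), (6), (8), derive stale(z), mammal(k), approved(z), flies(k).
Round 2 — (5), (7), derive ready(z), signed(z).
Round 3 — (2), (9), derive red(obj3), wooden(obj3).
wooden(obj3) first appears in round 3.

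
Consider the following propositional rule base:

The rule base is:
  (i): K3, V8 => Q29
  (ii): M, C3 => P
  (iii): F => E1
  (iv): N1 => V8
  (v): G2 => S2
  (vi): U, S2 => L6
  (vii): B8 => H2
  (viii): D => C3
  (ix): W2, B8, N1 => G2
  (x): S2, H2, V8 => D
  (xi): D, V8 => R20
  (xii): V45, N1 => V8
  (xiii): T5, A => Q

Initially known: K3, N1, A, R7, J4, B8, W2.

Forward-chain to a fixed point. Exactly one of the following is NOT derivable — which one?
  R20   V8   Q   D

[1] (iv) [N1 => V8]; (vii) [B8 => H2]; (ix) [W2, B8, N1 => G2]. ⇒ new: V8, H2, G2.
[2] (i) [K3, V8 => Q29]; (v) [G2 => S2]. ⇒ new: Q29, S2.
[3] (x) [S2, H2, V8 => D]. ⇒ new: D.
[4] (viii) [D => C3]; (xi) [D, V8 => R20]. ⇒ new: C3, R20.
Derived: R20 (round 4), V8 (round 1), D (round 3). Q never appears in any round.

Q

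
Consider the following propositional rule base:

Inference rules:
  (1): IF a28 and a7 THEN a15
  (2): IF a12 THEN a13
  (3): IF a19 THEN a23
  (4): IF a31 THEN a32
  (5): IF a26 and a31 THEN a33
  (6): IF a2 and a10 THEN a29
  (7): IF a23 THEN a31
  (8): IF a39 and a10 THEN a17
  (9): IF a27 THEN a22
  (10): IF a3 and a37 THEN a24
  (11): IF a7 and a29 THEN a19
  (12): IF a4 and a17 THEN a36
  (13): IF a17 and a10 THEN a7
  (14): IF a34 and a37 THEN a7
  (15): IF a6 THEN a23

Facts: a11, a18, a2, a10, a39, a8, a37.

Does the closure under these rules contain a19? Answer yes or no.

[1] (6) [IF a2 and a10 THEN a29]; (8) [IF a39 and a10 THEN a17]. ⇒ new: a29, a17.
[2] (13) [IF a17 and a10 THEN a7]. ⇒ new: a7.
[3] (11) [IF a7 and a29 THEN a19]. ⇒ new: a19.
[4] (3) [IF a19 THEN a23]. ⇒ new: a23.
[5] (7) [IF a23 THEN a31]. ⇒ new: a31.
[6] (4) [IF a31 THEN a32]. ⇒ new: a32.
a19 appears in round 3, so it is derivable.

yes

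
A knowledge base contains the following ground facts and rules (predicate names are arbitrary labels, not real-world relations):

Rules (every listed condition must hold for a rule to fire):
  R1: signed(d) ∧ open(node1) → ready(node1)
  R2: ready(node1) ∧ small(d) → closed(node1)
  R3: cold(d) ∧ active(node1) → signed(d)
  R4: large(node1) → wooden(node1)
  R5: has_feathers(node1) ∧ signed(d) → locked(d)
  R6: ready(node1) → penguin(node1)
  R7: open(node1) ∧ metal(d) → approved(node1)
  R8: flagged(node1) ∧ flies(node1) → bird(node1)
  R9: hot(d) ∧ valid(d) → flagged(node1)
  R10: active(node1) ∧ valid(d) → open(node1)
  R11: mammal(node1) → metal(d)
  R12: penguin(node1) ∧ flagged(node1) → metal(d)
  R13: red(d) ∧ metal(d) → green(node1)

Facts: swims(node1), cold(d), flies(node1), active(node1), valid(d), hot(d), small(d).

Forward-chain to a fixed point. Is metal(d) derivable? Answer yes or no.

Round 1: R3 [cold(d) ∧ active(node1) → signed(d)]; R9 [hot(d) ∧ valid(d) → flagged(node1)]; R10 [active(node1) ∧ valid(d) → open(node1)]. Adds signed(d), flagged(node1), open(node1).
Round 2: R1 [signed(d) ∧ open(node1) → ready(node1)]; R8 [flagged(node1) ∧ flies(node1) → bird(node1)]. Adds ready(node1), bird(node1).
Round 3: R2 [ready(node1) ∧ small(d) → closed(node1)]; R6 [ready(node1) → penguin(node1)]. Adds closed(node1), penguin(node1).
Round 4: R12 [penguin(node1) ∧ flagged(node1) → metal(d)]. Adds metal(d).
Round 5: R7 [open(node1) ∧ metal(d) → approved(node1)]. Adds approved(node1).
metal(d) appears in round 4, so it is derivable.

yes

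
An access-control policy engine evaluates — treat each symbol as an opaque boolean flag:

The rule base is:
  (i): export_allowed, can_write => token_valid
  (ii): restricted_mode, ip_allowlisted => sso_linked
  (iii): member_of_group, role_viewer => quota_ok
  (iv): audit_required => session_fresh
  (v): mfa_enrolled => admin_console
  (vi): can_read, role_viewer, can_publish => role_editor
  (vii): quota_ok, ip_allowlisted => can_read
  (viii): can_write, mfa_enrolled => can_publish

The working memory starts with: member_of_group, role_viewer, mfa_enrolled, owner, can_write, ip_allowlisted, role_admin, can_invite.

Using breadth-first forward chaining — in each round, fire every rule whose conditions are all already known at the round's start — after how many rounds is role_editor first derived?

3

Round 1: (iii) [member_of_group, role_viewer => quota_ok]; (v) [mfa_enrolled => admin_console]; (viii) [can_write, mfa_enrolled => can_publish]. Adds quota_ok, admin_console, can_publish.
Round 2: (vii) [quota_ok, ip_allowlisted => can_read]. Adds can_read.
Round 3: (vi) [can_read, role_viewer, can_publish => role_editor]. Adds role_editor.
role_editor first appears in round 3.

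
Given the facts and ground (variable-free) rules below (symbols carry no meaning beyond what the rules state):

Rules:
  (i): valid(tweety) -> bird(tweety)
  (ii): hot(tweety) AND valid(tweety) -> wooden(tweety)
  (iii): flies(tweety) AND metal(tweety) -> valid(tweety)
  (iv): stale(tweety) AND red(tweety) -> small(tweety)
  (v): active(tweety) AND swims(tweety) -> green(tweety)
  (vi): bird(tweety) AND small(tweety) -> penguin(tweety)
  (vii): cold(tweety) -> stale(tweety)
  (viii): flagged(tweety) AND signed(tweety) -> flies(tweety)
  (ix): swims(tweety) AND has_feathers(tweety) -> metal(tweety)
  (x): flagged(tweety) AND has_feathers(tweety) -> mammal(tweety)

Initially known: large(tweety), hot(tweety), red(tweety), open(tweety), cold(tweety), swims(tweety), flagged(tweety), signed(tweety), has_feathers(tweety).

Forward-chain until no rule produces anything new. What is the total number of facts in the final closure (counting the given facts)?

Round 1 — (vii), (viii), (ix), (x), derive stale(tweety), flies(tweety), metal(tweety), mammal(tweety).
Round 2 — (iii), (iv), derive valid(tweety), small(tweety).
Round 3 — (i), (ii), derive bird(tweety), wooden(tweety).
Round 4 — (vi), derive penguin(tweety).
Closure: {bird(tweety), cold(tweety), flagged(tweety), flies(tweety), has_feathers(tweety), hot(tweety), large(tweety), mammal(tweety), metal(tweety), open(tweety), penguin(tweety), red(tweety), signed(tweety), small(tweety), stale(tweety), swims(tweety), valid(tweety), wooden(tweety)} — 18 facts.

18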